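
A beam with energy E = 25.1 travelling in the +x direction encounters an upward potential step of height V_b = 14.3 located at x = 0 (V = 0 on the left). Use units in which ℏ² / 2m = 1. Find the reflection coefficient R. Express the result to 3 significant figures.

The wavenumbers are k₁ = √(2mE)/ℏ = 5.010 on the left and k₂ = √(2m(E − V_b))/ℏ = 3.286 on the right.
Continuity of ψ and ψ′ at the step yields the reflection amplitude r = (k₁ − k₂)/(k₁ + k₂) = 0.2078; thus R = |r|² = 0.04316, T = 0.9568.

R = 0.0432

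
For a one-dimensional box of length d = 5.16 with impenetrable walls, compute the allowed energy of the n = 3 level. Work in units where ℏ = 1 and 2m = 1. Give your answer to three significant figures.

The infinite-well eigenfunctions ψ_n = √(2/d) sin(nπx/d) vanish at both walls, giving E_n = n²π²ℏ²/(2md²).
E_3 = 3² × π² / (2 × 0.5 × 5.16²) = 3.336.

E = 3.34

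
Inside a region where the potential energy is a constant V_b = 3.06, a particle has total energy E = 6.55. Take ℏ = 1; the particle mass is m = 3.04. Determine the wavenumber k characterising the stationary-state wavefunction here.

k = 4.61

With E > V_b the solution is oscillatory, ψ ∝ e^{±ikx} with k = √(2m(E − V_b))/ℏ.
k = √(2 × 3.04 × 3.49) = 4.606.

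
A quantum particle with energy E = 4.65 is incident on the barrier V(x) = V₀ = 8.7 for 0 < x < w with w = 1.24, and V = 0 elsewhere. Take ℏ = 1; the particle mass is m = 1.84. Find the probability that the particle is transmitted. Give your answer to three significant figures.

E < V₀: inside the barrier ψ ∝ e^{±κx} with κ = √(2m(V₀ − E))/ℏ = 3.861.
κw = 4.787, sinh(κw) = 59.97.
The exact tunnelling result is T⁻¹ = 1 + V₀² sinh²(κw) / [4E(V₀ − E)] = 3615, so T = 0.000277.

T = 0.000277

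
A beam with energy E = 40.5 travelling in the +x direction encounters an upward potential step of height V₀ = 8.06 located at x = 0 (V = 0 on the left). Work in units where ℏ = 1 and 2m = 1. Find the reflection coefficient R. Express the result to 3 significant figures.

The wavenumbers are k₁ = √(2mE)/ℏ = 6.364 on the left and k₂ = √(2m(E − V₀))/ℏ = 5.696 on the right.
Continuity of ψ and ψ′ at the step yields the reflection amplitude r = (k₁ − k₂)/(k₁ + k₂) = 0.05542; thus R = |r|² = 0.003071, T = 0.9969.

R = 0.00307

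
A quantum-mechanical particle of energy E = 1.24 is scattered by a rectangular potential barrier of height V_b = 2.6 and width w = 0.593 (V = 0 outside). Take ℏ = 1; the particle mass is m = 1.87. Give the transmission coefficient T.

T = 0.241

Since E < V_b the interior solution is evanescent with decay constant κ = √(2m(V_b − E))/ℏ = 2.255.
κw = 1.337, sinh(κw) = 1.773.
The exact tunnelling result is T⁻¹ = 1 + V_b² sinh²(κw) / [4E(V_b − E)] = 4.151, so T = 0.241.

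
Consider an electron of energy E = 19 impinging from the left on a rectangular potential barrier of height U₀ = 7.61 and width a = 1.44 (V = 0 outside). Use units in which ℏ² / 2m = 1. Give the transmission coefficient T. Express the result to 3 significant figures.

E > U₀: inside the barrier k₂ = √(2m(E − U₀))/ℏ = 3.375, k₂a = 4.860.
Matching at both interfaces gives T⁻¹ = 1 + U₀² sin²(k₂a) / [4E(E − U₀)] = 1.065, hence T = 0.939.

T = 0.939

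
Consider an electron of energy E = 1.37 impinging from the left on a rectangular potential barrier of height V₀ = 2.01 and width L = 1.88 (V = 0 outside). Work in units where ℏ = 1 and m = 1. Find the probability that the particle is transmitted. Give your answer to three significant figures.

T = 0.0483

E < V₀: inside the barrier ψ ∝ e^{±κx} with κ = √(2m(V₀ − E))/ℏ = 1.131.
κL = 2.127, sinh(κL) = 4.135.
The exact tunnelling result is T⁻¹ = 1 + V₀² sinh²(κL) / [4E(V₀ − E)] = 20.70, so T = 0.0483.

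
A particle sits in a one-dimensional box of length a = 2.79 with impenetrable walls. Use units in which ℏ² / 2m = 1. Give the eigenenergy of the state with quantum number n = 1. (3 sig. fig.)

E = 1.27

Requiring ψ(0) = ψ(a) = 0 quantises k = nπ/a, hence E_n = ℏ²k²/2m = n²π²ℏ²/(2ma²).
E_1 = 1² × π² / (2 × 0.5 × 2.79²) = 1.268.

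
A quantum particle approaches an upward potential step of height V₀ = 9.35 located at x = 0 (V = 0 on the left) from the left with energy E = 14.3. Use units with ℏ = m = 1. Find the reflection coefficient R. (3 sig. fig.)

On each side the TISE gives plane waves with k = √(2m(E − V))/ℏ: k₁ = √(2·1·14.3) = 5.348, k₂ = √(2·1·4.95) = 3.146.
Continuity of ψ and ψ′ at the step yields the reflection amplitude r = (k₁ − k₂)/(k₁ + k₂) = 0.2592; thus R = |r|² = 0.06717, T = 0.9328.

R = 0.0672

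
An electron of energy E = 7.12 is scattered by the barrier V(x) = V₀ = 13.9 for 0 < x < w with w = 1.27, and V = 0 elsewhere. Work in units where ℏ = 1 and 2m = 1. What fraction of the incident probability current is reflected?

R = 0.995

E < V₀: inside the barrier ψ ∝ e^{±κx} with κ = √(2m(V₀ − E))/ℏ = 2.604.
κw = 3.307, sinh(κw) = 13.63.
The exact tunnelling result is T⁻¹ = 1 + V₀² sinh²(κw) / [4E(V₀ − E)] = 186.9, so T = 0.00535.
R = 1 − T = 0.995.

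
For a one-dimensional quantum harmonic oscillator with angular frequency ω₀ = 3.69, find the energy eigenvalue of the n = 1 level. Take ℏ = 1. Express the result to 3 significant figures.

The oscillator eigenvalues are E_n = ℏω₀(n + ½), so E_1 = 3.69 × 1.5 = 5.535.

E = 5.54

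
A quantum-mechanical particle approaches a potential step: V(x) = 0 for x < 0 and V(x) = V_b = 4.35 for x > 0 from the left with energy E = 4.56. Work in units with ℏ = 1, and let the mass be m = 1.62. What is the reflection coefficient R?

The wavenumbers are k₁ = √(2mE)/ℏ = 3.844 on the left and k₂ = √(2m(E − V_b))/ℏ = 0.8249 on the right.
Matching ψ and ψ′ at x = 0 gives r = (k₁ − k₂)/(k₁ + k₂), so R = r² = 0.4181 and T = 1 − R = 0.5819.

R = 0.418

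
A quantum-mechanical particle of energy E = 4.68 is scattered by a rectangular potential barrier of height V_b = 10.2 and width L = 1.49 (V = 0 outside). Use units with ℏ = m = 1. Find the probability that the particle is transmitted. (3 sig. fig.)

T = 0.000199

E < V_b: inside the barrier ψ ∝ e^{±κx} with κ = √(2m(V_b − E))/ℏ = 3.323.
κL = 4.951, sinh(κL) = 70.64.
The exact tunnelling result is T⁻¹ = 1 + V_b² sinh²(κL) / [4E(V_b − E)] = 5025, so T = 0.000199.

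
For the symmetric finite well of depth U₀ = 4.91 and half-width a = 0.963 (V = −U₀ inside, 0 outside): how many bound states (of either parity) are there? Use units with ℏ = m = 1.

Define the well-strength parameter z₀ = (a/ℏ)√(2mU₀) = 0.963 × √(2·1·4.91) = 3.018.
The even/odd transcendental equations gain one root per π/2 in z₀, giving N = 1 + ⌊2z₀/π⌋ = 1 + ⌊1.921⌋ = 2.

N = 2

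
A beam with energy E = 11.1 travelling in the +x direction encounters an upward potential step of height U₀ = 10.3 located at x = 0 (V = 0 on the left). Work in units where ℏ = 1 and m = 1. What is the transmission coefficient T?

T = 0.667

On each side the TISE gives plane waves with k = √(2m(E − V))/ℏ: k₁ = √(2·1·11.1) = 4.712, k₂ = √(2·1·0.8) = 1.265.
Continuity of ψ and ψ′ at the step yields the reflection amplitude r = (k₁ − k₂)/(k₁ + k₂) = 0.5767; thus R = |r|² = 0.3326, T = 0.6674.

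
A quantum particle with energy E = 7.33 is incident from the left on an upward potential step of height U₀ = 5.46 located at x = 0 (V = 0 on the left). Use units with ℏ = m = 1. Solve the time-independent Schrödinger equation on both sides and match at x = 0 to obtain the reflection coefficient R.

The wavenumbers are k₁ = √(2mE)/ℏ = 3.829 on the left and k₂ = √(2m(E − U₀))/ℏ = 1.934 on the right.
Matching ψ and ψ′ at x = 0 gives r = (k₁ − k₂)/(k₁ + k₂), so R = r² = 0.1081 and T = 1 − R = 0.8919.

R = 0.108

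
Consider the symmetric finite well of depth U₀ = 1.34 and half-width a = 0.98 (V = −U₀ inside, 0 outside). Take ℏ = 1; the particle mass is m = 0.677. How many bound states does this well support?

N = 1

The dimensionless depth is z₀ = a√(2mU₀)/ℏ = 0.98 × √(1.814) = 1.320.
The even/odd transcendental equations gain one root per π/2 in z₀, giving N = 1 + ⌊2z₀/π⌋ = 1 + ⌊0.8404⌋ = 1.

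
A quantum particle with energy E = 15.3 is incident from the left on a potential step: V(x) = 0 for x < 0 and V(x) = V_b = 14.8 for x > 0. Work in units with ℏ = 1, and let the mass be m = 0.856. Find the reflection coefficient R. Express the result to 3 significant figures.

R = 0.481

On each side the TISE gives plane waves with k = √(2m(E − V))/ℏ: k₁ = √(2·0.856·15.3) = 5.118, k₂ = √(2·0.856·0.5) = 0.9252.
Continuity of ψ and ψ′ at the step yields the reflection amplitude r = (k₁ − k₂)/(k₁ + k₂) = 0.6938; thus R = |r|² = 0.4814, T = 0.5186.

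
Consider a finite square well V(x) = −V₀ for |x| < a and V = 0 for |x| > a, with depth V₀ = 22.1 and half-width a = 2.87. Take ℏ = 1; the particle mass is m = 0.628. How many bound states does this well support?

N = 10

Define the well-strength parameter z₀ = (a/ℏ)√(2mV₀) = 2.87 × √(2·0.628·22.1) = 15.12.
The even/odd transcendental equations gain one root per π/2 in z₀, giving N = 1 + ⌊2z₀/π⌋ = 1 + ⌊9.626⌋ = 10.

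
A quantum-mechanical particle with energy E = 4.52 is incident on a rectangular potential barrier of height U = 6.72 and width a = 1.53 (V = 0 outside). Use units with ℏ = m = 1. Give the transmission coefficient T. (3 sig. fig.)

Since E < U the interior solution is evanescent with decay constant κ = √(2m(U − E))/ℏ = 2.098.
κa = 3.209, sinh(κa) = 12.36.
Matching ψ, ψ′ at both faces gives T = [1 + U² sinh²(κa) / (4E(U − E))]⁻¹ = 1/174.5 = 0.00573.

T = 0.00573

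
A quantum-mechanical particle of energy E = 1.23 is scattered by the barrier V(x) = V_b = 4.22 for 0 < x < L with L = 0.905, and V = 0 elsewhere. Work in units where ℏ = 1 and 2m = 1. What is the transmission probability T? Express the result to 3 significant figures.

Since E < V_b the interior solution is evanescent with decay constant κ = √(2m(V_b − E))/ℏ = 1.729.
κL = 1.565, sinh(κL) = 2.287.
Matching ψ, ψ′ at both faces gives T = [1 + V_b² sinh²(κL) / (4E(V_b − E))]⁻¹ = 1/7.329 = 0.136.

T = 0.136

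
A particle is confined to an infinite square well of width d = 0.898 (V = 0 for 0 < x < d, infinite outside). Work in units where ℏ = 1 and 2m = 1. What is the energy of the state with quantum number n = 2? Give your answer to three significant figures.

Requiring ψ(0) = ψ(d) = 0 quantises k = nπ/d, hence E_n = ℏ²k²/2m = n²π²ℏ²/(2md²).
E_2 = 2² × π² / (2 × 0.5 × 0.898²) = 48.96.

E = 49.0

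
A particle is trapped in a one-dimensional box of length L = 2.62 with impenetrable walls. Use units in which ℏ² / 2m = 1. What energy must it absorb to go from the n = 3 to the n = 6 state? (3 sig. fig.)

ΔE = 38.8

E_n = n²π²ℏ²/(2mL²), so ΔE = (6² − 3²) π²ℏ²/(2mL²).
ΔE = 27 × π² / (2 × 0.5 × 2.62²) = 38.82.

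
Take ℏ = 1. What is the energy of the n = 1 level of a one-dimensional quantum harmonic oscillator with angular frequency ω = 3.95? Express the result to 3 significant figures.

Using E_n = (n + ½)ℏω: E_1 = 1.5 × 3.95 = 5.925.

E = 5.93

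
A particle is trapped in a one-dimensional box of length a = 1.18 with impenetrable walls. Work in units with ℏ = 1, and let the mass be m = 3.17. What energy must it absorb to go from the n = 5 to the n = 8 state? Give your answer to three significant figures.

E_n = n²π²ℏ²/(2ma²), so ΔE = (8² − 5²) π²ℏ²/(2ma²).
ΔE = 39 × π² / (2 × 3.17 × 1.18²) = 43.60.

ΔE = 43.6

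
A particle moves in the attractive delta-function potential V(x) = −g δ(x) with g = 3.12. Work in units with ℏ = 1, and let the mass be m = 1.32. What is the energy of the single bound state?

E = -6.42

For x ≠ 0 the bound state is ψ ∝ e^{−κ|x|}; integrating the TISE across the delta gives the cusp condition 2κ = 2mg/ℏ², so κ = 4.118.
Then E = −ℏ²κ²/(2m) = −mg²/(2ℏ²) = -6.425.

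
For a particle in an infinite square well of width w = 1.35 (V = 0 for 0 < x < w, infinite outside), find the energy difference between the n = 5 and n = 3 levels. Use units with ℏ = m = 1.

E_n = n²π²ℏ²/(2mw²), so ΔE = (5² − 3²) π²ℏ²/(2mw²).
ΔE = 16 × π² / (2 × 1 × 1.35²) = 43.32.

ΔE = 43.3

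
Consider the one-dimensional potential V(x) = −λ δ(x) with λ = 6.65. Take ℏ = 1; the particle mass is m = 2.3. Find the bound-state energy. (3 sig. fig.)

E = -50.9

For x ≠ 0 the bound state is ψ ∝ e^{−κ|x|}; integrating the TISE across the delta gives the cusp condition 2κ = 2mλ/ℏ², so κ = 15.30.
Then E = −ℏ²κ²/(2m) = −mλ²/(2ℏ²) = -50.86.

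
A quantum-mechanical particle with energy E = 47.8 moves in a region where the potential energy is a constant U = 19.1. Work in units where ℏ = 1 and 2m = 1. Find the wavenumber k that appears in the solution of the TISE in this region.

With E > U the solution is oscillatory, ψ ∝ e^{±ikx} with k = √(2m(E − U))/ℏ.
k = √(2 × 0.5 × 28.7) = 5.357.

k = 5.36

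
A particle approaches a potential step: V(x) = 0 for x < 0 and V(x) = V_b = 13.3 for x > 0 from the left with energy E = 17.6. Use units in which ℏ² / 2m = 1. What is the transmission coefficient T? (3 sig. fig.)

On each side the TISE gives plane waves with k = √(2m(E − V))/ℏ: k₁ = √(2·½·17.6) = 4.195, k₂ = √(2·½·4.3) = 2.074.
Continuity of ψ and ψ′ at the step yields the reflection amplitude r = (k₁ − k₂)/(k₁ + k₂) = 0.3384; thus R = |r|² = 0.1145, T = 0.8855.

T = 0.885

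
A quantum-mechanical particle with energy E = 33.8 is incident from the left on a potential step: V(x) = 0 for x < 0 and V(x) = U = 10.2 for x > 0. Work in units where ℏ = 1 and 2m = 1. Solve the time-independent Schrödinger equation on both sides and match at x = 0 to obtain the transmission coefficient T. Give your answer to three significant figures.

On each side the TISE gives plane waves with k = √(2m(E − V))/ℏ: k₁ = √(2·½·33.8) = 5.814, k₂ = √(2·½·23.6) = 4.858.
Continuity of ψ and ψ′ at the step yields the reflection amplitude r = (k₁ − k₂)/(k₁ + k₂) = 0.08956; thus R = |r|² = 0.008022, T = 0.9920.

T = 0.992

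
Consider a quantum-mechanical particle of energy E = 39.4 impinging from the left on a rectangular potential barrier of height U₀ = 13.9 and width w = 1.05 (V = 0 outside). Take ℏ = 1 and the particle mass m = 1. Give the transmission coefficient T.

Above the barrier the interior wavenumber is k₂ = √(2m(E − U₀))/ℏ = 7.141, giving phase k₂w = 7.498.
Matching at both interfaces gives T⁻¹ = 1 + U₀² sin²(k₂w) / [4E(E − U₀)] = 1.042, hence T = 0.959.

T = 0.959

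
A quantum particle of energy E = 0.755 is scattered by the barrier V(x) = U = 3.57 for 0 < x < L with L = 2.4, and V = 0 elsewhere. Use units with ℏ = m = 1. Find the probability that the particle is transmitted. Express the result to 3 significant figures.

Since E < U the interior solution is evanescent with decay constant κ = √(2m(U − E))/ℏ = 2.373.
κL = 5.695, sinh(κL) = 148.6.
The exact tunnelling result is T⁻¹ = 1 + U² sinh²(κL) / [4E(U − E)] = 33120, so T = 0.0000302.

T = 0.0000302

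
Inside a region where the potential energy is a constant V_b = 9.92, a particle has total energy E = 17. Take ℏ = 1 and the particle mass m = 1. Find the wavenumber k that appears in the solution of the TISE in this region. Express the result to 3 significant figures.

k = 3.76

With E > V_b the solution is oscillatory, ψ ∝ e^{±ikx} with k = √(2m(E − V_b))/ℏ.
k = √(2 × 1 × 7.08) = 3.763.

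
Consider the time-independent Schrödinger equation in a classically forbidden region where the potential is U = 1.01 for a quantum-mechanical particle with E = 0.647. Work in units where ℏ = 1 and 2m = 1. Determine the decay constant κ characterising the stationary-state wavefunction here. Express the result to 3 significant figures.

Since E < U the TISE in this region is ψ'' = κ²ψ with κ = √(2m(U − E))/ℏ.
κ = √(2 × 0.5 × 0.363) = 0.6025.

κ = 0.602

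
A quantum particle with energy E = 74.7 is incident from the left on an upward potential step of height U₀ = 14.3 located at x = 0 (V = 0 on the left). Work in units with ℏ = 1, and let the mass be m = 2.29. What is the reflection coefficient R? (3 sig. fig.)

R = 0.00282

The wavenumbers are k₁ = √(2mE)/ℏ = 18.50 on the left and k₂ = √(2m(E − U₀))/ℏ = 16.63 on the right.
Continuity of ψ and ψ′ at the step yields the reflection amplitude r = (k₁ − k₂)/(k₁ + k₂) = 0.05307; thus R = |r|² = 0.002817, T = 0.9972.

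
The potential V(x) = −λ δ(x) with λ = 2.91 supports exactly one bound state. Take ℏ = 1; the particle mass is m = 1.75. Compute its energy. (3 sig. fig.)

E = -7.41

The bound state is ψ(x) = √κ e^{−κ|x|}. The derivative jump ψ'(0⁺) − ψ'(0⁻) = −(2mλ/ℏ²)ψ(0) fixes κ = mλ/ℏ² = 5.093.
Then E = −ℏ²κ²/(2m) = −mλ²/(2ℏ²) = -7.410.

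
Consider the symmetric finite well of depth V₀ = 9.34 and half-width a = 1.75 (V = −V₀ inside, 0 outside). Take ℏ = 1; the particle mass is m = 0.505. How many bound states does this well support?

N = 4

The dimensionless depth is z₀ = a√(2mV₀)/ℏ = 1.75 × √(9.433) = 5.375.
A new bound state (alternating even/odd) appears each time z₀ passes a multiple of π/2, so N = ⌊2z₀/π⌋ + 1 = ⌊3.422⌋ + 1 = 4.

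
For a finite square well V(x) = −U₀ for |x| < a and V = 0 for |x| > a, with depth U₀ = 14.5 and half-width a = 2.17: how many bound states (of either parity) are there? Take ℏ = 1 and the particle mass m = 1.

N = 8

Define the well-strength parameter z₀ = (a/ℏ)√(2mU₀) = 2.17 × √(2·1·14.5) = 11.69.
The even/odd transcendental equations gain one root per π/2 in z₀, giving N = 1 + ⌊2z₀/π⌋ = 1 + ⌊7.439⌋ = 8.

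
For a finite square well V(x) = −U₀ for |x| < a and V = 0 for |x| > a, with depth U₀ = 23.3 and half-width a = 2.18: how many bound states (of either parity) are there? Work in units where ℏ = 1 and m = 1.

Define the well-strength parameter z₀ = (a/ℏ)√(2mU₀) = 2.18 × √(2·1·23.3) = 14.88.
A new bound state (alternating even/odd) appears each time z₀ passes a multiple of π/2, so N = ⌊2z₀/π⌋ + 1 = ⌊9.474⌋ + 1 = 10.

N = 10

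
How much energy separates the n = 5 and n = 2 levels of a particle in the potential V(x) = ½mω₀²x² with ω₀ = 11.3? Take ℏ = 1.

ΔE = 33.9

E_n = ℏω₀(n + ½), so ΔE = (5 − 2) ℏω₀ = 3 × 11.3 = 33.90.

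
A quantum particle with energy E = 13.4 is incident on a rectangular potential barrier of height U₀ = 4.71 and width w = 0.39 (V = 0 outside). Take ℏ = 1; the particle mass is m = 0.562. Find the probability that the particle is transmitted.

Above the barrier the interior wavenumber is k₂ = √(2m(E − U₀))/ℏ = 3.125, giving phase k₂w = 1.219.
T = [1 + U₀² sin²(k₂w) / (4E(E − U₀))]⁻¹ = 1/1.042 = 0.960.

T = 0.960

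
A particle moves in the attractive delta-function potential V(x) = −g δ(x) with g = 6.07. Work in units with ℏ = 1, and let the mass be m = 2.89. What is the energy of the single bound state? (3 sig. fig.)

E = -53.2

For x ≠ 0 the bound state is ψ ∝ e^{−κ|x|}; integrating the TISE across the delta gives the cusp condition 2κ = 2mg/ℏ², so κ = 17.54.
Then E = −ℏ²κ²/(2m) = −mg²/(2ℏ²) = -53.24.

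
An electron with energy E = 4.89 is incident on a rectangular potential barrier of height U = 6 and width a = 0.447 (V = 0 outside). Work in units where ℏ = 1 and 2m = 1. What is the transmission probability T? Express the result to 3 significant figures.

E < U: inside the barrier ψ ∝ e^{±κx} with κ = √(2m(U − E))/ℏ = 1.054.
κa = 0.4709, sinh(κa) = 0.4885.
Matching ψ, ψ′ at both faces gives T = [1 + U² sinh²(κa) / (4E(U − E))]⁻¹ = 1/1.396 = 0.716.

T = 0.716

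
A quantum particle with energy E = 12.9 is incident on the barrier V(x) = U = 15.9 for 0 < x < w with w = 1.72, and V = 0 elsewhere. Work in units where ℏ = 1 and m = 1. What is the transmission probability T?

T = 0.000536

Since E < U the interior solution is evanescent with decay constant κ = √(2m(U − E))/ℏ = 2.449.
κw = 4.213, sinh(κw) = 33.78.
The exact tunnelling result is T⁻¹ = 1 + U² sinh²(κw) / [4E(U − E)] = 1864, so T = 0.000536.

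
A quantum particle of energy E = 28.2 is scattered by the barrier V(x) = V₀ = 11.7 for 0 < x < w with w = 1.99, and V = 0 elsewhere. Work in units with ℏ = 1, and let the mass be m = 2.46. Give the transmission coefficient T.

E > V₀: inside the barrier k₂ = √(2m(E − V₀))/ℏ = 9.010, k₂w = 17.93.
Matching at both interfaces gives T⁻¹ = 1 + V₀² sin²(k₂w) / [4E(E − V₀)] = 1.047, hence T = 0.956.

T = 0.956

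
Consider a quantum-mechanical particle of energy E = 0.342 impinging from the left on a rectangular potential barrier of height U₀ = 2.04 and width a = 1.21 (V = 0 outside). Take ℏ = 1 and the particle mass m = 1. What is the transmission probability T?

Since E < U₀ the interior solution is evanescent with decay constant κ = √(2m(U₀ − E))/ℏ = 1.843.
κa = 2.230, sinh(κa) = 4.595.
The exact tunnelling result is T⁻¹ = 1 + U₀² sinh²(κa) / [4E(U₀ − E)] = 38.83, so T = 0.0258.

T = 0.0258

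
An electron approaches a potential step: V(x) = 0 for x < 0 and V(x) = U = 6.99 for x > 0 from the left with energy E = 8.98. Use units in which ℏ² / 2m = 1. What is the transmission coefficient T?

T = 0.871

On each side the TISE gives plane waves with k = √(2m(E − V))/ℏ: k₁ = √(2·½·8.98) = 2.997, k₂ = √(2·½·1.99) = 1.411.
Matching ψ and ψ′ at x = 0 gives r = (k₁ − k₂)/(k₁ + k₂), so R = r² = 0.1295 and T = 1 − R = 0.8705.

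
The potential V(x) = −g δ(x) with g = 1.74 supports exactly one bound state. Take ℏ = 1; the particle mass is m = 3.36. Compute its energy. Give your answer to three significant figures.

E = -5.09

For x ≠ 0 the bound state is ψ ∝ e^{−κ|x|}; integrating the TISE across the delta gives the cusp condition 2κ = 2mg/ℏ², so κ = 5.846.
Then E = −ℏ²κ²/(2m) = −mg²/(2ℏ²) = -5.086.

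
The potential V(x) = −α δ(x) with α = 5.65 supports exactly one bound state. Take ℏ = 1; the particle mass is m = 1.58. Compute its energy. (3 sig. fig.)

The bound state is ψ(x) = √κ e^{−κ|x|}. The derivative jump ψ'(0⁺) − ψ'(0⁻) = −(2mα/ℏ²)ψ(0) fixes κ = mα/ℏ² = 8.927.
Then E = −ℏ²κ²/(2m) = −mα²/(2ℏ²) = -25.22.

E = -25.2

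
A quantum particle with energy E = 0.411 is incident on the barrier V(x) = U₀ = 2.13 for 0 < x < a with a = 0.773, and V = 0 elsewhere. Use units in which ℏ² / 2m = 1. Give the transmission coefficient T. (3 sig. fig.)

T = 0.303

E < U₀: inside the barrier ψ ∝ e^{±κx} with κ = √(2m(U₀ − E))/ℏ = 1.311.
κa = 1.013, sinh(κa) = 1.196.
The exact tunnelling result is T⁻¹ = 1 + U₀² sinh²(κa) / [4E(U₀ − E)] = 3.297, so T = 0.303.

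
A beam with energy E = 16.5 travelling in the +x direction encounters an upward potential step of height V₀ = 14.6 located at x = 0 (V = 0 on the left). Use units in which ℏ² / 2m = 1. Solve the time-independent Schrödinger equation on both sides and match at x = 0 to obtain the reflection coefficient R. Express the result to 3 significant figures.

R = 0.243

The wavenumbers are k₁ = √(2mE)/ℏ = 4.062 on the left and k₂ = √(2m(E − V₀))/ℏ = 1.378 on the right.
Matching ψ and ψ′ at x = 0 gives r = (k₁ − k₂)/(k₁ + k₂), so R = r² = 0.2433 and T = 1 − R = 0.7567.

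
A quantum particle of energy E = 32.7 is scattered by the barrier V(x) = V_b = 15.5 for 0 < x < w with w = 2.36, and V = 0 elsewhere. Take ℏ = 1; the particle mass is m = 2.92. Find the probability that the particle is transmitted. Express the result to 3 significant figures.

E > V_b: inside the barrier k₂ = √(2m(E − V_b))/ℏ = 10.02, k₂w = 23.65.
T = [1 + V_b² sin²(k₂w) / (4E(E − V_b))]⁻¹ = 1/1.106 = 0.904.

T = 0.904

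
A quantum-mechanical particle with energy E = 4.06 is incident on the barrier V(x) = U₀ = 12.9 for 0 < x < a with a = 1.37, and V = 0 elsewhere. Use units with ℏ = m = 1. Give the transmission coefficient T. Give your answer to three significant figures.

T = 0.0000342

E < U₀: inside the barrier ψ ∝ e^{±κx} with κ = √(2m(U₀ − E))/ℏ = 4.205.
κa = 5.761, sinh(κa) = 158.8.
The exact tunnelling result is T⁻¹ = 1 + U₀² sinh²(κa) / [4E(U₀ − E)] = 29220, so T = 0.0000342.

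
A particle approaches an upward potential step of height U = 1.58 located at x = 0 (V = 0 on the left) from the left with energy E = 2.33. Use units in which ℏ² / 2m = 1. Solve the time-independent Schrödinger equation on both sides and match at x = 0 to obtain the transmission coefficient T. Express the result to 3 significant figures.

T = 0.924

The wavenumbers are k₁ = √(2mE)/ℏ = 1.526 on the left and k₂ = √(2m(E − U))/ℏ = 0.8660 on the right.
Continuity of ψ and ψ′ at the step yields the reflection amplitude r = (k₁ − k₂)/(k₁ + k₂) = 0.2760; thus R = |r|² = 0.07620, T = 0.9238.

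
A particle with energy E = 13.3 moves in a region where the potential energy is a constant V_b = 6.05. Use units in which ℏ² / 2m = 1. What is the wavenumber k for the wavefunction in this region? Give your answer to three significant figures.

With E > V_b the solution is oscillatory, ψ ∝ e^{±ikx} with k = √(2m(E − V_b))/ℏ.
k = √(2 × 0.5 × 7.25) = 2.693.

k = 2.69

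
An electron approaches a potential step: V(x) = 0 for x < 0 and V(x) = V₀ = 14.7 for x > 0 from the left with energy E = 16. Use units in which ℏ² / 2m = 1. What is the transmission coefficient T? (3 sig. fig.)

The wavenumbers are k₁ = √(2mE)/ℏ = 4.000 on the left and k₂ = √(2m(E − V₀))/ℏ = 1.140 on the right.
Continuity of ψ and ψ′ at the step yields the reflection amplitude r = (k₁ − k₂)/(k₁ + k₂) = 0.5564; thus R = |r|² = 0.3095, T = 0.6905.

T = 0.690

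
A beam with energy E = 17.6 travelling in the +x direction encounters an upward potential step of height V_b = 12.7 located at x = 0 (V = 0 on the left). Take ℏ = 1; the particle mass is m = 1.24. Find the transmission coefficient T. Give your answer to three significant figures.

T = 0.904

On each side the TISE gives plane waves with k = √(2m(E − V))/ℏ: k₁ = √(2·1.24·17.6) = 6.607, k₂ = √(2·1.24·4.9) = 3.486.
Matching ψ and ψ′ at x = 0 gives r = (k₁ − k₂)/(k₁ + k₂), so R = r² = 0.09561 and T = 1 − R = 0.9044.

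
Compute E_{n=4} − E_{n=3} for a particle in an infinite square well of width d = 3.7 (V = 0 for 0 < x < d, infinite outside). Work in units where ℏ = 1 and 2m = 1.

E_n = n²π²ℏ²/(2md²), so ΔE = (4² − 3²) π²ℏ²/(2md²).
ΔE = 7 × π² / (2 × 0.5 × 3.7²) = 5.047.

ΔE = 5.05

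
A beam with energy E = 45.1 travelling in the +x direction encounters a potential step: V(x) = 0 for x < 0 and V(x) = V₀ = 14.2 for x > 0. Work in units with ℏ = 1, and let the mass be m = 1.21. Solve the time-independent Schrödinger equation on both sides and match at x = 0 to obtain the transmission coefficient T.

The wavenumbers are k₁ = √(2mE)/ℏ = 10.45 on the left and k₂ = √(2m(E − V₀))/ℏ = 8.647 on the right.
Continuity of ψ and ψ′ at the step yields the reflection amplitude r = (k₁ − k₂)/(k₁ + k₂) = 0.09425; thus R = |r|² = 0.008883, T = 0.9911.

T = 0.991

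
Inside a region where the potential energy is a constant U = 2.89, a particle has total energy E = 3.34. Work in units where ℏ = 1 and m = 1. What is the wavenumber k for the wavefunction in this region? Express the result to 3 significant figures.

With E > U the solution is oscillatory, ψ ∝ e^{±ikx} with k = √(2m(E − U))/ℏ.
k = √(2 × 1 × 0.45) = 0.9487.

k = 0.949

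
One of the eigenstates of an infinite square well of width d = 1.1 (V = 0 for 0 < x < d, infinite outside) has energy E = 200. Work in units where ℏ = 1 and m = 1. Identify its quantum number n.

n = 7

From E_n = n²π²ℏ²/(2md²) invert to n = √(2md²E)/(πℏ).
n = (1.1/π) × √(2 × 1 × 200) = 7.003 → n = 7.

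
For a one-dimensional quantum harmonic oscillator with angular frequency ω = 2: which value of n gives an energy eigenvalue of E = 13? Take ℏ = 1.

Invert E_n = (n + ½)ℏω: n = E/ℏω − ½ = 6.000, so n = 6.

n = 6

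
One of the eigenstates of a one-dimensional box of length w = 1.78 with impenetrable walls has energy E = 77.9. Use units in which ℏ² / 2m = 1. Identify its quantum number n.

From E_n = n²π²ℏ²/(2mw²) invert to n = √(2mw²E)/(πℏ).
n = (1.78/π) × √(2 × 0.5 × 77.9) = 5.001 → n = 5.

n = 5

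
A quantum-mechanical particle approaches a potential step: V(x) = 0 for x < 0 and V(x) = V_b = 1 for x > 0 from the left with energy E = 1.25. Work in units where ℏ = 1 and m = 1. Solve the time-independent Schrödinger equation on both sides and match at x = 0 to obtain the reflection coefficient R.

R = 0.146

On each side the TISE gives plane waves with k = √(2m(E − V))/ℏ: k₁ = √(2·1·1.25) = 1.581, k₂ = √(2·1·0.25) = 0.7071.
Continuity of ψ and ψ′ at the step yields the reflection amplitude r = (k₁ − k₂)/(k₁ + k₂) = 0.3820; thus R = |r|² = 0.1459, T = 0.8541.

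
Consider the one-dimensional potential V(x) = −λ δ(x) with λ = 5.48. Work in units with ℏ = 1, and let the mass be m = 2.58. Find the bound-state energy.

The bound state is ψ(x) = √κ e^{−κ|x|}. The derivative jump ψ'(0⁺) − ψ'(0⁻) = −(2mλ/ℏ²)ψ(0) fixes κ = mλ/ℏ² = 14.14.
Then E = −ℏ²κ²/(2m) = −mλ²/(2ℏ²) = -38.74.

E = -38.7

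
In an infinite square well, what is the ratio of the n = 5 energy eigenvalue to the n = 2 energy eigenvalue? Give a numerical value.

6.25

Since E_n ∝ n², the ratio is (5/2)² = 6.25.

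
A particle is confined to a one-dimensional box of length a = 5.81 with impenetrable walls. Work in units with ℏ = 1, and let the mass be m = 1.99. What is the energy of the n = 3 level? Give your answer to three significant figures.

The infinite-well eigenfunctions ψ_n = √(2/a) sin(nπx/a) vanish at both walls, giving E_n = n²π²ℏ²/(2ma²).
E_3 = 3² × π² / (2 × 1.99 × 5.81²) = 0.6612.

E = 0.661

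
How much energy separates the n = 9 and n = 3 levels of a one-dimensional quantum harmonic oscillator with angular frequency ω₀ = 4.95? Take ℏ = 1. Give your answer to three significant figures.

ΔE = 29.7

E_n = ℏω₀(n + ½), so ΔE = (9 − 3) ℏω₀ = 6 × 4.95 = 29.70.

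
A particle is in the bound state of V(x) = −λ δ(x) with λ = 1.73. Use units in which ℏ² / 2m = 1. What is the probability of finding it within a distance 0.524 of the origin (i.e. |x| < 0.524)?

The normalised bound state is ψ = √κ e^{−κ|x|} with κ = mλ/ℏ² = 0.8650.
P(|x| < d) = ∫_{−d}^{d} κ e^{−2κ|x|} dx = 1 − e^{−2κd} = 1 − e^{−0.9065} = 0.5961.

P = 0.596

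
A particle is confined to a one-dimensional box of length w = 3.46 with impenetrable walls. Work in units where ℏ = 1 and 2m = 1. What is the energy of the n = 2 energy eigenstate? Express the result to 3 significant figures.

E = 3.30

Requiring ψ(0) = ψ(w) = 0 quantises k = nπ/w, hence E_n = ℏ²k²/2m = n²π²ℏ²/(2mw²).
E_2 = 2² × π² / (2 × 0.5 × 3.46²) = 3.298.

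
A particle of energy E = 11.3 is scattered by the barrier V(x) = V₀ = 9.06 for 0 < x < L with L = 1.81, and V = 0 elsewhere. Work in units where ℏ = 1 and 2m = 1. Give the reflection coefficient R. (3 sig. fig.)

E > V₀: inside the barrier k₂ = √(2m(E − V₀))/ℏ = 1.497, k₂L = 2.709.
T = [1 + V₀² sin²(k₂L) / (4E(E − V₀))]⁻¹ = 1/1.143 = 0.875.
R = 1 − T = 0.125.

R = 0.125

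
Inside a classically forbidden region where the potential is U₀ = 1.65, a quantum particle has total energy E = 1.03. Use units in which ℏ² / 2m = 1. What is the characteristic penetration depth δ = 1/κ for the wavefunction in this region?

δ = 1.27

Since E < U₀ the TISE in this region is ψ'' = κ²ψ with κ = √(2m(U₀ − E))/ℏ.
κ = √(2 × 0.5 × 0.62) = 0.7874. The penetration depth is δ = 1/κ = 1.27.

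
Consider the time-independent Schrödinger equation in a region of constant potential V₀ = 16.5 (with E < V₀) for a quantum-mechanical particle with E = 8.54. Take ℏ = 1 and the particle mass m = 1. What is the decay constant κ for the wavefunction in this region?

Since E < V₀ the TISE in this region is ψ'' = κ²ψ with κ = √(2m(V₀ − E))/ℏ.
κ = √(2 × 1 × 7.96) = 3.990.

κ = 3.99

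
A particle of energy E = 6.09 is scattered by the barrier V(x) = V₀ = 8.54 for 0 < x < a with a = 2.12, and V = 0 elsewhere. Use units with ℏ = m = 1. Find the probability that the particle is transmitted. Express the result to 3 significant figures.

Since E < V₀ the interior solution is evanescent with decay constant κ = √(2m(V₀ − E))/ℏ = 2.214.
κa = 4.693, sinh(κa) = 54.58.
Matching ψ, ψ′ at both faces gives T = [1 + V₀² sinh²(κa) / (4E(V₀ − E))]⁻¹ = 1/3641 = 0.000275.

T = 0.000275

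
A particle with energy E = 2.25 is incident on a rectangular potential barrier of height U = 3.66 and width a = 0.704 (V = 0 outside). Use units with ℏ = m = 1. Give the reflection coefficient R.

E < U: inside the barrier ψ ∝ e^{±κx} with κ = √(2m(U − E))/ℏ = 1.679.
κa = 1.182, sinh(κa) = 1.477.
Matching ψ, ψ′ at both faces gives T = [1 + U² sinh²(κa) / (4E(U − E))]⁻¹ = 1/3.304 = 0.303.
R = 1 − T = 0.697.

R = 0.697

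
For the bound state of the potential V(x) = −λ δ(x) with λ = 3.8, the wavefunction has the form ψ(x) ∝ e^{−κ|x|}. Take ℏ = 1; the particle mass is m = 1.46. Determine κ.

Integrating the TISE across x = 0 gives the cusp condition ψ'(0⁺) − ψ'(0⁻) = −(2mλ/ℏ²)ψ(0).
With ψ ∝ e^{−κ|x|} this yields −2κ = −2mλ/ℏ², so κ = mλ/ℏ² = 5.548.

κ = 5.55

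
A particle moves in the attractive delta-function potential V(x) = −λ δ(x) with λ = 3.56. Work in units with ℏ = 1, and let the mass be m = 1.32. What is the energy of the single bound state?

The bound state is ψ(x) = √κ e^{−κ|x|}. The derivative jump ψ'(0⁺) − ψ'(0⁻) = −(2mλ/ℏ²)ψ(0) fixes κ = mλ/ℏ² = 4.699.
Then E = −ℏ²κ²/(2m) = −mλ²/(2ℏ²) = -8.365.

E = -8.36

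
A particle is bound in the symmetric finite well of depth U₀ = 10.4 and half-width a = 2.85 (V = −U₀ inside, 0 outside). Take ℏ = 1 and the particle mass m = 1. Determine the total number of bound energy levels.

N = 9

The dimensionless depth is z₀ = a√(2mU₀)/ℏ = 2.85 × √(20.80) = 13.00.
The even/odd transcendental equations gain one root per π/2 in z₀, giving N = 1 + ⌊2z₀/π⌋ = 1 + ⌊8.275⌋ = 9.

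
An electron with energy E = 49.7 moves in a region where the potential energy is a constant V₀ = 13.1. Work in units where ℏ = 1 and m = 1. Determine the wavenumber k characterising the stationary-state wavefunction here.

With E > V₀ the solution is oscillatory, ψ ∝ e^{±ikx} with k = √(2m(E − V₀))/ℏ.
k = √(2 × 1 × 36.6) = 8.556.

k = 8.56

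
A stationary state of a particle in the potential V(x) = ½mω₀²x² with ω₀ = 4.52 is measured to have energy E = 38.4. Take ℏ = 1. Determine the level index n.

n = 8

Invert E_n = (n + ½)ℏω₀: n = E/ℏω₀ − ½ = 7.996, so n = 8.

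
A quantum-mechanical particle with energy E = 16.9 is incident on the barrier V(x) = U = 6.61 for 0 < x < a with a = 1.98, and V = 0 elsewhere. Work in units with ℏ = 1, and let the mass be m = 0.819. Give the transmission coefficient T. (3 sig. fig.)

T = 0.945

Above the barrier the interior wavenumber is k₂ = √(2m(E − U))/ℏ = 4.105, giving phase k₂a = 8.129.
T = [1 + U² sin²(k₂a) / (4E(E − U))]⁻¹ = 1/1.058 = 0.945.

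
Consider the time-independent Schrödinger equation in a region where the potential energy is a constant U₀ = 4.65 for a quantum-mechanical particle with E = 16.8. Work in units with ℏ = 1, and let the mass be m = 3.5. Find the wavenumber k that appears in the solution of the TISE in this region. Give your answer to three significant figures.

k = 9.22

With E > U₀ the solution is oscillatory, ψ ∝ e^{±ikx} with k = √(2m(E − U₀))/ℏ.
k = √(2 × 3.5 × 12.15) = 9.222.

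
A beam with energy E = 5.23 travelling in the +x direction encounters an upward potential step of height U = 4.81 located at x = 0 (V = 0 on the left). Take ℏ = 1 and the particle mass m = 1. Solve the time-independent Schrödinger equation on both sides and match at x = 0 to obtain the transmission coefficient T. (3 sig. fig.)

T = 0.688

The wavenumbers are k₁ = √(2mE)/ℏ = 3.234 on the left and k₂ = √(2m(E − U))/ℏ = 0.9165 on the right.
Matching ψ and ψ′ at x = 0 gives r = (k₁ − k₂)/(k₁ + k₂), so R = r² = 0.3118 and T = 1 − R = 0.6882.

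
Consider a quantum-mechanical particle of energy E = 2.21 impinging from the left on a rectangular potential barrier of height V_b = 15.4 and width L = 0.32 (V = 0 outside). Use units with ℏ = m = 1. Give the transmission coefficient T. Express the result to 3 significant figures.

T = 0.0735

Since E < V_b the interior solution is evanescent with decay constant κ = √(2m(V_b − E))/ℏ = 5.136.
κL = 1.644, sinh(κL) = 2.490.
Matching ψ, ψ′ at both faces gives T = [1 + V_b² sinh²(κL) / (4E(V_b − E))]⁻¹ = 1/13.61 = 0.0735.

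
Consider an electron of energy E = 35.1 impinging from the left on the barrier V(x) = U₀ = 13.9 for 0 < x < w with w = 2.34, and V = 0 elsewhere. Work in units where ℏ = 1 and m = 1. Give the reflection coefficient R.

R = 0.0132

E > U₀: inside the barrier k₂ = √(2m(E − U₀))/ℏ = 6.512, k₂w = 15.24.
Matching at both interfaces gives T⁻¹ = 1 + U₀² sin²(k₂w) / [4E(E − U₀)] = 1.013, hence T = 0.987.
R = 1 − T = 0.0132.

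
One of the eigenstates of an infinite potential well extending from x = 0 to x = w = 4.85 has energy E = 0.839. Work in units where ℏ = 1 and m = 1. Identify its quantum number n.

n = 2

For an infinite well E_n = n²π²ℏ²/(2mw²), so n = (w/πℏ)√(2mE).
n = (4.85/π) × √(2 × 1 × 0.839) = 2.000 → n = 2.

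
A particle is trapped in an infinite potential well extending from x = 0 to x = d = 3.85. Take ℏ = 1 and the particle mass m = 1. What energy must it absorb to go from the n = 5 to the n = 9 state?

ΔE = 18.6

E_n = n²π²ℏ²/(2md²), so ΔE = (9² − 5²) π²ℏ²/(2md²).
ΔE = 56 × π² / (2 × 1 × 3.85²) = 18.64.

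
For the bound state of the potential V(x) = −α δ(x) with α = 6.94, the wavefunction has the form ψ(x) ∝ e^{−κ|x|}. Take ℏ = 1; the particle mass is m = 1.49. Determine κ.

κ = 10.3

Integrate −(ℏ²/2m)ψ'' − αδ(x)ψ = Eψ from −ε to +ε: the ψ'' term gives ψ'(0⁺) − ψ'(0⁻) and the δ term gives −(2mα/ℏ²)ψ(0).
With ψ ∝ e^{−κ|x|} this yields −2κ = −2mα/ℏ², so κ = mα/ℏ² = 10.34.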